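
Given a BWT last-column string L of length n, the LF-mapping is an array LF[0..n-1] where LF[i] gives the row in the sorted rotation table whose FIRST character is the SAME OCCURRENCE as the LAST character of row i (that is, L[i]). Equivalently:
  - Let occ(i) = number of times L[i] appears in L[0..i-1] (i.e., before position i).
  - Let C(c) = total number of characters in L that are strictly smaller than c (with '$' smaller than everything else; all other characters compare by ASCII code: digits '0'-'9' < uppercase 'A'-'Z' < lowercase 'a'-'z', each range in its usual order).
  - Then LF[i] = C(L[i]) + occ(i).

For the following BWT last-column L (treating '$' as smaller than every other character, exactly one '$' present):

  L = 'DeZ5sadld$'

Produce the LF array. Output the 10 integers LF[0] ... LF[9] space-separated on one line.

Answer: 2 7 3 1 9 4 5 8 6 0

Derivation:
Char counts: '$':1, '5':1, 'D':1, 'Z':1, 'a':1, 'd':2, 'e':1, 'l':1, 's':1
C (first-col start): C('$')=0, C('5')=1, C('D')=2, C('Z')=3, C('a')=4, C('d')=5, C('e')=7, C('l')=8, C('s')=9
L[0]='D': occ=0, LF[0]=C('D')+0=2+0=2
L[1]='e': occ=0, LF[1]=C('e')+0=7+0=7
L[2]='Z': occ=0, LF[2]=C('Z')+0=3+0=3
L[3]='5': occ=0, LF[3]=C('5')+0=1+0=1
L[4]='s': occ=0, LF[4]=C('s')+0=9+0=9
L[5]='a': occ=0, LF[5]=C('a')+0=4+0=4
L[6]='d': occ=0, LF[6]=C('d')+0=5+0=5
L[7]='l': occ=0, LF[7]=C('l')+0=8+0=8
L[8]='d': occ=1, LF[8]=C('d')+1=5+1=6
L[9]='$': occ=0, LF[9]=C('$')+0=0+0=0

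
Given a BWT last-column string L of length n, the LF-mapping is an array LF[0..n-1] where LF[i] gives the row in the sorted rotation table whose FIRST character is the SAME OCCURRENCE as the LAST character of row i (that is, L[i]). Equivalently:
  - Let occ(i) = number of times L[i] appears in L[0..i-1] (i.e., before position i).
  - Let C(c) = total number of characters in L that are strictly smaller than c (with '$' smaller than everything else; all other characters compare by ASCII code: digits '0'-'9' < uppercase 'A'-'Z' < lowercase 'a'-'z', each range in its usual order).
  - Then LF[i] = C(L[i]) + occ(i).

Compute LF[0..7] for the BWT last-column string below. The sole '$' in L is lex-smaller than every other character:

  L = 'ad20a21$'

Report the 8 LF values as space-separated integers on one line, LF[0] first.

Answer: 5 7 3 1 6 4 2 0

Derivation:
Char counts: '$':1, '0':1, '1':1, '2':2, 'a':2, 'd':1
C (first-col start): C('$')=0, C('0')=1, C('1')=2, C('2')=3, C('a')=5, C('d')=7
L[0]='a': occ=0, LF[0]=C('a')+0=5+0=5
L[1]='d': occ=0, LF[1]=C('d')+0=7+0=7
L[2]='2': occ=0, LF[2]=C('2')+0=3+0=3
L[3]='0': occ=0, LF[3]=C('0')+0=1+0=1
L[4]='a': occ=1, LF[4]=C('a')+1=5+1=6
L[5]='2': occ=1, LF[5]=C('2')+1=3+1=4
L[6]='1': occ=0, LF[6]=C('1')+0=2+0=2
L[7]='$': occ=0, LF[7]=C('$')+0=0+0=0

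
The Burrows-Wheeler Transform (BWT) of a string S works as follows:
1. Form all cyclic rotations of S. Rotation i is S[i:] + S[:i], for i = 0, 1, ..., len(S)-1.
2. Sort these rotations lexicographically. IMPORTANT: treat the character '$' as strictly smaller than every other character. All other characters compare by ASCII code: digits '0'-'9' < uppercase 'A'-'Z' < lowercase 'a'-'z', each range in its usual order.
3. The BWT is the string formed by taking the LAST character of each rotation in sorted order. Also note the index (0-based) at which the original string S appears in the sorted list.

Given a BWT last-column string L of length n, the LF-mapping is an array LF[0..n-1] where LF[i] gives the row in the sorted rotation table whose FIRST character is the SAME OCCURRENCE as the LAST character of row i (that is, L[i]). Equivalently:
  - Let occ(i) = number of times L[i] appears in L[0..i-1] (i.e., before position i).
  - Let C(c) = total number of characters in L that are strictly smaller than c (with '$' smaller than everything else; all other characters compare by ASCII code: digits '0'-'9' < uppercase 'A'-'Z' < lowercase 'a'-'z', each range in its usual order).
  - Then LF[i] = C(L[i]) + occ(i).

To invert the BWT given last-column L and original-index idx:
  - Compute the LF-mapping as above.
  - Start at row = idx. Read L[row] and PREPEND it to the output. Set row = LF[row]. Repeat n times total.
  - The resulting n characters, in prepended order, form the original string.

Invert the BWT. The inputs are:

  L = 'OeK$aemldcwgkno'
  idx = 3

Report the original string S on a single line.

Answer: acknowledgmeKO$

Derivation:
LF mapping: 2 6 1 0 3 7 11 10 5 4 14 8 9 12 13
Walk LF starting at row 3, prepending L[row]:
  step 1: row=3, L[3]='$', prepend. Next row=LF[3]=0
  step 2: row=0, L[0]='O', prepend. Next row=LF[0]=2
  step 3: row=2, L[2]='K', prepend. Next row=LF[2]=1
  step 4: row=1, L[1]='e', prepend. Next row=LF[1]=6
  step 5: row=6, L[6]='m', prepend. Next row=LF[6]=11
  step 6: row=11, L[11]='g', prepend. Next row=LF[11]=8
  step 7: row=8, L[8]='d', prepend. Next row=LF[8]=5
  step 8: row=5, L[5]='e', prepend. Next row=LF[5]=7
  step 9: row=7, L[7]='l', prepend. Next row=LF[7]=10
  step 10: row=10, L[10]='w', prepend. Next row=LF[10]=14
  step 11: row=14, L[14]='o', prepend. Next row=LF[14]=13
  step 12: row=13, L[13]='n', prepend. Next row=LF[13]=12
  step 13: row=12, L[12]='k', prepend. Next row=LF[12]=9
  step 14: row=9, L[9]='c', prepend. Next row=LF[9]=4
  step 15: row=4, L[4]='a', prepend. Next row=LF[4]=3
Reversed output: acknowledgmeKO$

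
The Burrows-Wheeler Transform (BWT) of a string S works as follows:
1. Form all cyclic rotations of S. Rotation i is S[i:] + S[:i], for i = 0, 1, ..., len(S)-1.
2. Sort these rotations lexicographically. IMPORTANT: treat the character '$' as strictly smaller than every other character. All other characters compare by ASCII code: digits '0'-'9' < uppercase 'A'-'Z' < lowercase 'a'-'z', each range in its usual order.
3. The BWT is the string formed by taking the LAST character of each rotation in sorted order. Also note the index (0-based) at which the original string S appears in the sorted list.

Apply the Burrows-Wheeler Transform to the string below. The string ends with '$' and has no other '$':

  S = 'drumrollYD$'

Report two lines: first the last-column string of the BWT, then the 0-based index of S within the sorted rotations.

All 11 rotations (rotation i = S[i:]+S[:i]):
  rot[0] = drumrollYD$
  rot[1] = rumrollYD$d
  rot[2] = umrollYD$dr
  rot[3] = mrollYD$dru
  rot[4] = rollYD$drum
  rot[5] = ollYD$drumr
  rot[6] = llYD$drumro
  rot[7] = lYD$drumrol
  rot[8] = YD$drumroll
  rot[9] = D$drumrollY
  rot[10] = $drumrollYD
Sorted (with $ < everything):
  sorted[0] = $drumrollYD  (last char: 'D')
  sorted[1] = D$drumrollY  (last char: 'Y')
  sorted[2] = YD$drumroll  (last char: 'l')
  sorted[3] = drumrollYD$  (last char: '$')
  sorted[4] = lYD$drumrol  (last char: 'l')
  sorted[5] = llYD$drumro  (last char: 'o')
  sorted[6] = mrollYD$dru  (last char: 'u')
  sorted[7] = ollYD$drumr  (last char: 'r')
  sorted[8] = rollYD$drum  (last char: 'm')
  sorted[9] = rumrollYD$d  (last char: 'd')
  sorted[10] = umrollYD$dr  (last char: 'r')
Last column: DYl$lourmdr
Original string S is at sorted index 3

Answer: DYl$lourmdr
3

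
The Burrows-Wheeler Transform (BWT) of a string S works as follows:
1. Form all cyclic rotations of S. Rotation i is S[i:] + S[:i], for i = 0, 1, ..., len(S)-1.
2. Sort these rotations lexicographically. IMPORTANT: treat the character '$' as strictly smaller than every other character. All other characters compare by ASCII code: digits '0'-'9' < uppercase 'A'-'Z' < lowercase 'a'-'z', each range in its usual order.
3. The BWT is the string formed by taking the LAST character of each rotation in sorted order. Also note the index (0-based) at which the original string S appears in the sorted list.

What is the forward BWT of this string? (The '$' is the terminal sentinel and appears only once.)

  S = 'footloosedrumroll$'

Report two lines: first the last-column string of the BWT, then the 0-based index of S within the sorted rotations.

All 18 rotations (rotation i = S[i:]+S[:i]):
  rot[0] = footloosedrumroll$
  rot[1] = ootloosedrumroll$f
  rot[2] = otloosedrumroll$fo
  rot[3] = tloosedrumroll$foo
  rot[4] = loosedrumroll$foot
  rot[5] = oosedrumroll$footl
  rot[6] = osedrumroll$footlo
  rot[7] = sedrumroll$footloo
  rot[8] = edrumroll$footloos
  rot[9] = drumroll$footloose
  rot[10] = rumroll$footloosed
  rot[11] = umroll$footloosedr
  rot[12] = mroll$footloosedru
  rot[13] = roll$footloosedrum
  rot[14] = oll$footloosedrumr
  rot[15] = ll$footloosedrumro
  rot[16] = l$footloosedrumrol
  rot[17] = $footloosedrumroll
Sorted (with $ < everything):
  sorted[0] = $footloosedrumroll  (last char: 'l')
  sorted[1] = drumroll$footloose  (last char: 'e')
  sorted[2] = edrumroll$footloos  (last char: 's')
  sorted[3] = footloosedrumroll$  (last char: '$')
  sorted[4] = l$footloosedrumrol  (last char: 'l')
  sorted[5] = ll$footloosedrumro  (last char: 'o')
  sorted[6] = loosedrumroll$foot  (last char: 't')
  sorted[7] = mroll$footloosedru  (last char: 'u')
  sorted[8] = oll$footloosedrumr  (last char: 'r')
  sorted[9] = oosedrumroll$footl  (last char: 'l')
  sorted[10] = ootloosedrumroll$f  (last char: 'f')
  sorted[11] = osedrumroll$footlo  (last char: 'o')
  sorted[12] = otloosedrumroll$fo  (last char: 'o')
  sorted[13] = roll$footloosedrum  (last char: 'm')
  sorted[14] = rumroll$footloosed  (last char: 'd')
  sorted[15] = sedrumroll$footloo  (last char: 'o')
  sorted[16] = tloosedrumroll$foo  (last char: 'o')
  sorted[17] = umroll$footloosedr  (last char: 'r')
Last column: les$loturlfoomdoor
Original string S is at sorted index 3

Answer: les$loturlfoomdoor
3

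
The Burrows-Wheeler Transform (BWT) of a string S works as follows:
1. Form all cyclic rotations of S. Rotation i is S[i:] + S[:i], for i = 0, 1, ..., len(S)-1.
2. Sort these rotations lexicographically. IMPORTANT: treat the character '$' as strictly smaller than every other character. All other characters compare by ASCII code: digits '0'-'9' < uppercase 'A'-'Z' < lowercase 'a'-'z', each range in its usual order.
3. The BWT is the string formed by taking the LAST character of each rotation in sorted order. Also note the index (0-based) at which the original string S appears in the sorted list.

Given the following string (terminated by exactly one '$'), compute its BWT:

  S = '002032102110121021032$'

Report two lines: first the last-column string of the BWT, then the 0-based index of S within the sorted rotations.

Answer: 2$10111212222030130000
1

Derivation:
All 22 rotations (rotation i = S[i:]+S[:i]):
  rot[0] = 002032102110121021032$
  rot[1] = 02032102110121021032$0
  rot[2] = 2032102110121021032$00
  rot[3] = 032102110121021032$002
  rot[4] = 32102110121021032$0020
  rot[5] = 2102110121021032$00203
  rot[6] = 102110121021032$002032
  rot[7] = 02110121021032$0020321
  rot[8] = 2110121021032$00203210
  rot[9] = 110121021032$002032102
  rot[10] = 10121021032$0020321021
  rot[11] = 0121021032$00203210211
  rot[12] = 121021032$002032102110
  rot[13] = 21021032$0020321021101
  rot[14] = 1021032$00203210211012
  rot[15] = 021032$002032102110121
  rot[16] = 21032$0020321021101210
  rot[17] = 1032$00203210211012102
  rot[18] = 032$002032102110121021
  rot[19] = 32$0020321021101210210
  rot[20] = 2$00203210211012102103
  rot[21] = $002032102110121021032
Sorted (with $ < everything):
  sorted[0] = $002032102110121021032  (last char: '2')
  sorted[1] = 002032102110121021032$  (last char: '$')
  sorted[2] = 0121021032$00203210211  (last char: '1')
  sorted[3] = 02032102110121021032$0  (last char: '0')
  sorted[4] = 021032$002032102110121  (last char: '1')
  sorted[5] = 02110121021032$0020321  (last char: '1')
  sorted[6] = 032$002032102110121021  (last char: '1')
  sorted[7] = 032102110121021032$002  (last char: '2')
  sorted[8] = 10121021032$0020321021  (last char: '1')
  sorted[9] = 1021032$00203210211012  (last char: '2')
  sorted[10] = 102110121021032$002032  (last char: '2')
  sorted[11] = 1032$00203210211012102  (last char: '2')
  sorted[12] = 110121021032$002032102  (last char: '2')
  sorted[13] = 121021032$002032102110  (last char: '0')
  sorted[14] = 2$00203210211012102103  (last char: '3')
  sorted[15] = 2032102110121021032$00  (last char: '0')
  sorted[16] = 21021032$0020321021101  (last char: '1')
  sorted[17] = 2102110121021032$00203  (last char: '3')
  sorted[18] = 21032$0020321021101210  (last char: '0')
  sorted[19] = 2110121021032$00203210  (last char: '0')
  sorted[20] = 32$0020321021101210210  (last char: '0')
  sorted[21] = 32102110121021032$0020  (last char: '0')
Last column: 2$10111212222030130000
Original string S is at sorted index 1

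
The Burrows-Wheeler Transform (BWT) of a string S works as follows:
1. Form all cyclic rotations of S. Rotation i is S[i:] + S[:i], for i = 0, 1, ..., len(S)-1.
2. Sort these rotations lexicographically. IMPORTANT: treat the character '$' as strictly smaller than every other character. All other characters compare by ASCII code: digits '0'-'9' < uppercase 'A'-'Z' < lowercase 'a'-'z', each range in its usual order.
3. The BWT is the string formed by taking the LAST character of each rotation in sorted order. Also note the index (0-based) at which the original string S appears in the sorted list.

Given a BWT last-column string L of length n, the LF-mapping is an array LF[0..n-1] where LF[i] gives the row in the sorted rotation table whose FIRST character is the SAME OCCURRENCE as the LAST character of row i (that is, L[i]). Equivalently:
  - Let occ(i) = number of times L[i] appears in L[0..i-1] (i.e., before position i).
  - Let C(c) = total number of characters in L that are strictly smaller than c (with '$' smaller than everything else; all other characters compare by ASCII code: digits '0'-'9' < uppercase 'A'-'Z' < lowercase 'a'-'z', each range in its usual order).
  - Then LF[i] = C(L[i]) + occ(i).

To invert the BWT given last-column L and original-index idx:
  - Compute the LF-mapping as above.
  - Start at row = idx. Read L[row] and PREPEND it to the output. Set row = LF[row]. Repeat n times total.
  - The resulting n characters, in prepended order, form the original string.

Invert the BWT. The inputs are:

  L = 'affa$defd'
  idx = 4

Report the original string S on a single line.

Answer: dffadefa$

Derivation:
LF mapping: 1 6 7 2 0 3 5 8 4
Walk LF starting at row 4, prepending L[row]:
  step 1: row=4, L[4]='$', prepend. Next row=LF[4]=0
  step 2: row=0, L[0]='a', prepend. Next row=LF[0]=1
  step 3: row=1, L[1]='f', prepend. Next row=LF[1]=6
  step 4: row=6, L[6]='e', prepend. Next row=LF[6]=5
  step 5: row=5, L[5]='d', prepend. Next row=LF[5]=3
  step 6: row=3, L[3]='a', prepend. Next row=LF[3]=2
  step 7: row=2, L[2]='f', prepend. Next row=LF[2]=7
  step 8: row=7, L[7]='f', prepend. Next row=LF[7]=8
  step 9: row=8, L[8]='d', prepend. Next row=LF[8]=4
Reversed output: dffadefa$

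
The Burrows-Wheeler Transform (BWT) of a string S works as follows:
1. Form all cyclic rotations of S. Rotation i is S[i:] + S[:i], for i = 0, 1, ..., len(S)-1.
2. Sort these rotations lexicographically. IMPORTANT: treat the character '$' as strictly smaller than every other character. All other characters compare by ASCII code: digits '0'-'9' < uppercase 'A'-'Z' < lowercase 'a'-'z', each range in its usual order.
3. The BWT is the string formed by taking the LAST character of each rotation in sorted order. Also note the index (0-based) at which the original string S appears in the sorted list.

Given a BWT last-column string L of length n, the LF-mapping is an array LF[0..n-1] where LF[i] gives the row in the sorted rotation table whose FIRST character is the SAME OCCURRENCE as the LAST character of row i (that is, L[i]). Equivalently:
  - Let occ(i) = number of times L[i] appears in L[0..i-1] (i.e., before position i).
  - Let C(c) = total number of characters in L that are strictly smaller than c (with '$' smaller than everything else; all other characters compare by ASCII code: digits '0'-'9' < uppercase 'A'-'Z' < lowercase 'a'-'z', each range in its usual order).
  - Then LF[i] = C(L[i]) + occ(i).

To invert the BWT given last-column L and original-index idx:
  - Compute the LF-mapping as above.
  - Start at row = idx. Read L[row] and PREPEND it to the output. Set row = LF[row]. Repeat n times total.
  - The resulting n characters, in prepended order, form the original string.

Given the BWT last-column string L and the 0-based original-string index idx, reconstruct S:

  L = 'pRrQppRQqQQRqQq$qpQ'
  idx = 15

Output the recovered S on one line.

LF mapping: 10 7 18 1 11 12 8 2 14 3 4 9 15 5 16 0 17 13 6
Walk LF starting at row 15, prepending L[row]:
  step 1: row=15, L[15]='$', prepend. Next row=LF[15]=0
  step 2: row=0, L[0]='p', prepend. Next row=LF[0]=10
  step 3: row=10, L[10]='Q', prepend. Next row=LF[10]=4
  step 4: row=4, L[4]='p', prepend. Next row=LF[4]=11
  step 5: row=11, L[11]='R', prepend. Next row=LF[11]=9
  step 6: row=9, L[9]='Q', prepend. Next row=LF[9]=3
  step 7: row=3, L[3]='Q', prepend. Next row=LF[3]=1
  step 8: row=1, L[1]='R', prepend. Next row=LF[1]=7
  step 9: row=7, L[7]='Q', prepend. Next row=LF[7]=2
  step 10: row=2, L[2]='r', prepend. Next row=LF[2]=18
  step 11: row=18, L[18]='Q', prepend. Next row=LF[18]=6
  step 12: row=6, L[6]='R', prepend. Next row=LF[6]=8
  step 13: row=8, L[8]='q', prepend. Next row=LF[8]=14
  step 14: row=14, L[14]='q', prepend. Next row=LF[14]=16
  step 15: row=16, L[16]='q', prepend. Next row=LF[16]=17
  step 16: row=17, L[17]='p', prepend. Next row=LF[17]=13
  step 17: row=13, L[13]='Q', prepend. Next row=LF[13]=5
  step 18: row=5, L[5]='p', prepend. Next row=LF[5]=12
  step 19: row=12, L[12]='q', prepend. Next row=LF[12]=15
Reversed output: qpQpqqqRQrQRQQRpQp$

Answer: qpQpqqqRQrQRQQRpQp$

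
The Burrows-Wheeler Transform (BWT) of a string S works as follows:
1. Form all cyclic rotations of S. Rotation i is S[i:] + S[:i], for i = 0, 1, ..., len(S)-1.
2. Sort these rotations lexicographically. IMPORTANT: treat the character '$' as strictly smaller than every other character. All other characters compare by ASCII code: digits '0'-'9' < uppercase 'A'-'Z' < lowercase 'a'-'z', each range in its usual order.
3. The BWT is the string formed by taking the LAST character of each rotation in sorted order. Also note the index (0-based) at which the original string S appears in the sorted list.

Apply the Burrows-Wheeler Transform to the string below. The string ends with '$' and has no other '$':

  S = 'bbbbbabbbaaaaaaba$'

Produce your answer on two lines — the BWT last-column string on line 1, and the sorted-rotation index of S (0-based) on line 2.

Answer: abbaaaaababbbbabb$
17

Derivation:
All 18 rotations (rotation i = S[i:]+S[:i]):
  rot[0] = bbbbbabbbaaaaaaba$
  rot[1] = bbbbabbbaaaaaaba$b
  rot[2] = bbbabbbaaaaaaba$bb
  rot[3] = bbabbbaaaaaaba$bbb
  rot[4] = babbbaaaaaaba$bbbb
  rot[5] = abbbaaaaaaba$bbbbb
  rot[6] = bbbaaaaaaba$bbbbba
  rot[7] = bbaaaaaaba$bbbbbab
  rot[8] = baaaaaaba$bbbbbabb
  rot[9] = aaaaaaba$bbbbbabbb
  rot[10] = aaaaaba$bbbbbabbba
  rot[11] = aaaaba$bbbbbabbbaa
  rot[12] = aaaba$bbbbbabbbaaa
  rot[13] = aaba$bbbbbabbbaaaa
  rot[14] = aba$bbbbbabbbaaaaa
  rot[15] = ba$bbbbbabbbaaaaaa
  rot[16] = a$bbbbbabbbaaaaaab
  rot[17] = $bbbbbabbbaaaaaaba
Sorted (with $ < everything):
  sorted[0] = $bbbbbabbbaaaaaaba  (last char: 'a')
  sorted[1] = a$bbbbbabbbaaaaaab  (last char: 'b')
  sorted[2] = aaaaaaba$bbbbbabbb  (last char: 'b')
  sorted[3] = aaaaaba$bbbbbabbba  (last char: 'a')
  sorted[4] = aaaaba$bbbbbabbbaa  (last char: 'a')
  sorted[5] = aaaba$bbbbbabbbaaa  (last char: 'a')
  sorted[6] = aaba$bbbbbabbbaaaa  (last char: 'a')
  sorted[7] = aba$bbbbbabbbaaaaa  (last char: 'a')
  sorted[8] = abbbaaaaaaba$bbbbb  (last char: 'b')
  sorted[9] = ba$bbbbbabbbaaaaaa  (last char: 'a')
  sorted[10] = baaaaaaba$bbbbbabb  (last char: 'b')
  sorted[11] = babbbaaaaaaba$bbbb  (last char: 'b')
  sorted[12] = bbaaaaaaba$bbbbbab  (last char: 'b')
  sorted[13] = bbabbbaaaaaaba$bbb  (last char: 'b')
  sorted[14] = bbbaaaaaaba$bbbbba  (last char: 'a')
  sorted[15] = bbbabbbaaaaaaba$bb  (last char: 'b')
  sorted[16] = bbbbabbbaaaaaaba$b  (last char: 'b')
  sorted[17] = bbbbbabbbaaaaaaba$  (last char: '$')
Last column: abbaaaaababbbbabb$
Original string S is at sorted index 17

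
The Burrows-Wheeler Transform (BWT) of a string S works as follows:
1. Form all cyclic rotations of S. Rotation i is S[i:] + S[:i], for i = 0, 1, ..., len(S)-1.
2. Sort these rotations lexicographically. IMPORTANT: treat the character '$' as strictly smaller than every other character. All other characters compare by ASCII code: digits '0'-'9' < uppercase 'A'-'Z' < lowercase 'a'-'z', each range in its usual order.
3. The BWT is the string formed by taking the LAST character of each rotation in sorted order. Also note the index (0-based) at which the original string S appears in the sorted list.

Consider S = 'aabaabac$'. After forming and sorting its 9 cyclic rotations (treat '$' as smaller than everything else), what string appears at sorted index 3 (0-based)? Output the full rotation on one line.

All 9 rotations (rotation i = S[i:]+S[:i]):
  rot[0] = aabaabac$
  rot[1] = abaabac$a
  rot[2] = baabac$aa
  rot[3] = aabac$aab
  rot[4] = abac$aaba
  rot[5] = bac$aabaa
  rot[6] = ac$aabaab
  rot[7] = c$aabaaba
  rot[8] = $aabaabac
Sorted (with $ < everything):
  sorted[0] = $aabaabac
  sorted[1] = aabaabac$
  sorted[2] = aabac$aab
  sorted[3] = abaabac$a
  sorted[4] = abac$aaba
  sorted[5] = ac$aabaab
  sorted[6] = baabac$aa
  sorted[7] = bac$aabaa
  sorted[8] = c$aabaaba
sorted[3] = abaabac$a

Answer: abaabac$a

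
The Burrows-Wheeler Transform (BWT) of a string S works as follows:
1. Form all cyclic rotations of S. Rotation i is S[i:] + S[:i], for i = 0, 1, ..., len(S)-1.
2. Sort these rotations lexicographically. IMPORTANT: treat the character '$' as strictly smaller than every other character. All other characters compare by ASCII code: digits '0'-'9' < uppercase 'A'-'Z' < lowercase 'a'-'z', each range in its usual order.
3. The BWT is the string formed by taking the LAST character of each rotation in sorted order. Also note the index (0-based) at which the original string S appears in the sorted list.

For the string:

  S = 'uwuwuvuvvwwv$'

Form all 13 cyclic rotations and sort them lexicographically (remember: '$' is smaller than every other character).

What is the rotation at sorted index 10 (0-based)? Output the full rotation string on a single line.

Answer: wuwuvuvvwwv$u

Derivation:
All 13 rotations (rotation i = S[i:]+S[:i]):
  rot[0] = uwuwuvuvvwwv$
  rot[1] = wuwuvuvvwwv$u
  rot[2] = uwuvuvvwwv$uw
  rot[3] = wuvuvvwwv$uwu
  rot[4] = uvuvvwwv$uwuw
  rot[5] = vuvvwwv$uwuwu
  rot[6] = uvvwwv$uwuwuv
  rot[7] = vvwwv$uwuwuvu
  rot[8] = vwwv$uwuwuvuv
  rot[9] = wwv$uwuwuvuvv
  rot[10] = wv$uwuwuvuvvw
  rot[11] = v$uwuwuvuvvww
  rot[12] = $uwuwuvuvvwwv
Sorted (with $ < everything):
  sorted[0] = $uwuwuvuvvwwv
  sorted[1] = uvuvvwwv$uwuw
  sorted[2] = uvvwwv$uwuwuv
  sorted[3] = uwuvuvvwwv$uw
  sorted[4] = uwuwuvuvvwwv$
  sorted[5] = v$uwuwuvuvvww
  sorted[6] = vuvvwwv$uwuwu
  sorted[7] = vvwwv$uwuwuvu
  sorted[8] = vwwv$uwuwuvuv
  sorted[9] = wuvuvvwwv$uwu
  sorted[10] = wuwuvuvvwwv$u
  sorted[11] = wv$uwuwuvuvvw
  sorted[12] = wwv$uwuwuvuvv
sorted[10] = wuwuvuvvwwv$u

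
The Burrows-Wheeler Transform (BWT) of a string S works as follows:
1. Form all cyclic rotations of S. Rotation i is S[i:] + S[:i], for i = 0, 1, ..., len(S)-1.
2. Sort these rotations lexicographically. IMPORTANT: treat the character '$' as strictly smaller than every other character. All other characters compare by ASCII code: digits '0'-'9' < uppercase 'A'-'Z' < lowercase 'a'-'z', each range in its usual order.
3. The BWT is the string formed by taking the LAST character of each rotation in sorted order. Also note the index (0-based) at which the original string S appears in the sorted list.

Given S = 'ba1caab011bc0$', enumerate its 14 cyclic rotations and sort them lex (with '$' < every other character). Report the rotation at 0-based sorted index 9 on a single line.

Answer: b011bc0$ba1caa

Derivation:
All 14 rotations (rotation i = S[i:]+S[:i]):
  rot[0] = ba1caab011bc0$
  rot[1] = a1caab011bc0$b
  rot[2] = 1caab011bc0$ba
  rot[3] = caab011bc0$ba1
  rot[4] = aab011bc0$ba1c
  rot[5] = ab011bc0$ba1ca
  rot[6] = b011bc0$ba1caa
  rot[7] = 011bc0$ba1caab
  rot[8] = 11bc0$ba1caab0
  rot[9] = 1bc0$ba1caab01
  rot[10] = bc0$ba1caab011
  rot[11] = c0$ba1caab011b
  rot[12] = 0$ba1caab011bc
  rot[13] = $ba1caab011bc0
Sorted (with $ < everything):
  sorted[0] = $ba1caab011bc0
  sorted[1] = 0$ba1caab011bc
  sorted[2] = 011bc0$ba1caab
  sorted[3] = 11bc0$ba1caab0
  sorted[4] = 1bc0$ba1caab01
  sorted[5] = 1caab011bc0$ba
  sorted[6] = a1caab011bc0$b
  sorted[7] = aab011bc0$ba1c
  sorted[8] = ab011bc0$ba1ca
  sorted[9] = b011bc0$ba1caa
  sorted[10] = ba1caab011bc0$
  sorted[11] = bc0$ba1caab011
  sorted[12] = c0$ba1caab011b
  sorted[13] = caab011bc0$ba1
sorted[9] = b011bc0$ba1caa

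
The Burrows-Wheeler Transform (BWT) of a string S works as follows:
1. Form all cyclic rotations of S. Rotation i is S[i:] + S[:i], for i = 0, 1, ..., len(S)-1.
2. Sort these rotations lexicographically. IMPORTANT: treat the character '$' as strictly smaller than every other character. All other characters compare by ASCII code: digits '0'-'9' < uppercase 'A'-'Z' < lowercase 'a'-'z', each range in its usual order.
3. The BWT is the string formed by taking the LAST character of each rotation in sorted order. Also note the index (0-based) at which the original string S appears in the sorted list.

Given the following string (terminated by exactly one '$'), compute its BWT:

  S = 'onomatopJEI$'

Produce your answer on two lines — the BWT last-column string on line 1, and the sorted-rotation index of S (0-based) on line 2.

Answer: IJEpmoon$toa
8

Derivation:
All 12 rotations (rotation i = S[i:]+S[:i]):
  rot[0] = onomatopJEI$
  rot[1] = nomatopJEI$o
  rot[2] = omatopJEI$on
  rot[3] = matopJEI$ono
  rot[4] = atopJEI$onom
  rot[5] = topJEI$onoma
  rot[6] = opJEI$onomat
  rot[7] = pJEI$onomato
  rot[8] = JEI$onomatop
  rot[9] = EI$onomatopJ
  rot[10] = I$onomatopJE
  rot[11] = $onomatopJEI
Sorted (with $ < everything):
  sorted[0] = $onomatopJEI  (last char: 'I')
  sorted[1] = EI$onomatopJ  (last char: 'J')
  sorted[2] = I$onomatopJE  (last char: 'E')
  sorted[3] = JEI$onomatop  (last char: 'p')
  sorted[4] = atopJEI$onom  (last char: 'm')
  sorted[5] = matopJEI$ono  (last char: 'o')
  sorted[6] = nomatopJEI$o  (last char: 'o')
  sorted[7] = omatopJEI$on  (last char: 'n')
  sorted[8] = onomatopJEI$  (last char: '$')
  sorted[9] = opJEI$onomat  (last char: 't')
  sorted[10] = pJEI$onomato  (last char: 'o')
  sorted[11] = topJEI$onoma  (last char: 'a')
Last column: IJEpmoon$toa
Original string S is at sorted index 8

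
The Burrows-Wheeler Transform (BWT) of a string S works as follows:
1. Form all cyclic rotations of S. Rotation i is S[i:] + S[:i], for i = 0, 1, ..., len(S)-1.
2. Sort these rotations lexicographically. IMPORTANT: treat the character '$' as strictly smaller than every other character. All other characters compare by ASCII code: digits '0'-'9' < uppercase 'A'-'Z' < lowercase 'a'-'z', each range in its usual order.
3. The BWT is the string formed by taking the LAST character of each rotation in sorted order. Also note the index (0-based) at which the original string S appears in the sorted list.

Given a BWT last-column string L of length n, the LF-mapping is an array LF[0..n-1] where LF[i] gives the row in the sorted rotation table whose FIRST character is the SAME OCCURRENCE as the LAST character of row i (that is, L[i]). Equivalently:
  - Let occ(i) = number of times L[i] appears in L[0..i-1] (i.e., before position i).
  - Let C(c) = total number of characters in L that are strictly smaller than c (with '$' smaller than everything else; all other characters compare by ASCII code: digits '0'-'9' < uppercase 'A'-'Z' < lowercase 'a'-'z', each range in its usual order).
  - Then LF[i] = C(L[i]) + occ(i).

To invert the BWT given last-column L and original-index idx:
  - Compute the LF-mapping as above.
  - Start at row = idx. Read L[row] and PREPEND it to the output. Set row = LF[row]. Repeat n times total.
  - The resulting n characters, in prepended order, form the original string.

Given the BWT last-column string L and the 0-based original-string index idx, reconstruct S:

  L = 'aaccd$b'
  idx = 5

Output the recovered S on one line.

LF mapping: 1 2 4 5 6 0 3
Walk LF starting at row 5, prepending L[row]:
  step 1: row=5, L[5]='$', prepend. Next row=LF[5]=0
  step 2: row=0, L[0]='a', prepend. Next row=LF[0]=1
  step 3: row=1, L[1]='a', prepend. Next row=LF[1]=2
  step 4: row=2, L[2]='c', prepend. Next row=LF[2]=4
  step 5: row=4, L[4]='d', prepend. Next row=LF[4]=6
  step 6: row=6, L[6]='b', prepend. Next row=LF[6]=3
  step 7: row=3, L[3]='c', prepend. Next row=LF[3]=5
Reversed output: cbdcaa$

Answer: cbdcaa$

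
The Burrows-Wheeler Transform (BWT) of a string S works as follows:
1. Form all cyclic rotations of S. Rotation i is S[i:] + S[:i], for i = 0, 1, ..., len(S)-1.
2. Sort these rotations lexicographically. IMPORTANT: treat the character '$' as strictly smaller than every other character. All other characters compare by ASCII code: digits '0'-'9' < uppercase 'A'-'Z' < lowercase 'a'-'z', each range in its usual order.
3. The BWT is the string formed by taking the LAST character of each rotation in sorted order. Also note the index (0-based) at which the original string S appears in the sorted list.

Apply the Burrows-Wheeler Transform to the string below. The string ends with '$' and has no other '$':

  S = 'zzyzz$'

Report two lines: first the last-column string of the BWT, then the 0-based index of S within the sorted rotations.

All 6 rotations (rotation i = S[i:]+S[:i]):
  rot[0] = zzyzz$
  rot[1] = zyzz$z
  rot[2] = yzz$zz
  rot[3] = zz$zzy
  rot[4] = z$zzyz
  rot[5] = $zzyzz
Sorted (with $ < everything):
  sorted[0] = $zzyzz  (last char: 'z')
  sorted[1] = yzz$zz  (last char: 'z')
  sorted[2] = z$zzyz  (last char: 'z')
  sorted[3] = zyzz$z  (last char: 'z')
  sorted[4] = zz$zzy  (last char: 'y')
  sorted[5] = zzyzz$  (last char: '$')
Last column: zzzzy$
Original string S is at sorted index 5

Answer: zzzzy$
5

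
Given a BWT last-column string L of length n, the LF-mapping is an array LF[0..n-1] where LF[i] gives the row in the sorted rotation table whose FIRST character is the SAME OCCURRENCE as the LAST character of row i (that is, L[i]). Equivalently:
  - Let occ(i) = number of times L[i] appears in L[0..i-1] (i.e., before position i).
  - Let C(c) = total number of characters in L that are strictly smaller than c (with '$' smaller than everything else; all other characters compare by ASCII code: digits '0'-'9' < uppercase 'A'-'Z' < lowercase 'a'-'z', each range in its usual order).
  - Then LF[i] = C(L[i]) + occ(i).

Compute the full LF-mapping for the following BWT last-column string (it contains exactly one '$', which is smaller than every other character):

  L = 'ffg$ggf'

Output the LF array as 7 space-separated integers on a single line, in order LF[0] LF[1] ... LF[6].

Answer: 1 2 4 0 5 6 3

Derivation:
Char counts: '$':1, 'f':3, 'g':3
C (first-col start): C('$')=0, C('f')=1, C('g')=4
L[0]='f': occ=0, LF[0]=C('f')+0=1+0=1
L[1]='f': occ=1, LF[1]=C('f')+1=1+1=2
L[2]='g': occ=0, LF[2]=C('g')+0=4+0=4
L[3]='$': occ=0, LF[3]=C('$')+0=0+0=0
L[4]='g': occ=1, LF[4]=C('g')+1=4+1=5
L[5]='g': occ=2, LF[5]=C('g')+2=4+2=6
L[6]='f': occ=2, LF[6]=C('f')+2=1+2=3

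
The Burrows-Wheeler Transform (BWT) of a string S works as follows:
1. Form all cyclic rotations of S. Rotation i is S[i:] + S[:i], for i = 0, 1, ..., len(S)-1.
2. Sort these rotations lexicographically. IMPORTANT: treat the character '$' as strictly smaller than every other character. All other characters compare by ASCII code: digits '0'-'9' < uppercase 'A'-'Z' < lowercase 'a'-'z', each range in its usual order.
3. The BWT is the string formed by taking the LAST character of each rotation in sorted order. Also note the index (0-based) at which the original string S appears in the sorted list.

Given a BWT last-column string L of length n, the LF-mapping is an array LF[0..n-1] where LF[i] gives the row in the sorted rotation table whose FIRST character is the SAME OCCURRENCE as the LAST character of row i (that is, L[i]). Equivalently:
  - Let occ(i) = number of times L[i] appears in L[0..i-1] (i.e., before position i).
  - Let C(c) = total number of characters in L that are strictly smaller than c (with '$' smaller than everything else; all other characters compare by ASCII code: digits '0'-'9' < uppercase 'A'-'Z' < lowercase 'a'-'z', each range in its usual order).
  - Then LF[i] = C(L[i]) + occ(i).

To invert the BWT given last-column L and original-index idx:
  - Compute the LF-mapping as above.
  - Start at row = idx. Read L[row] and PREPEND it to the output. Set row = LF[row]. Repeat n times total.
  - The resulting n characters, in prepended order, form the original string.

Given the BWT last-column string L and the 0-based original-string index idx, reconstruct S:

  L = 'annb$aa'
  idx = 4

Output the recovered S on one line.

LF mapping: 1 5 6 4 0 2 3
Walk LF starting at row 4, prepending L[row]:
  step 1: row=4, L[4]='$', prepend. Next row=LF[4]=0
  step 2: row=0, L[0]='a', prepend. Next row=LF[0]=1
  step 3: row=1, L[1]='n', prepend. Next row=LF[1]=5
  step 4: row=5, L[5]='a', prepend. Next row=LF[5]=2
  step 5: row=2, L[2]='n', prepend. Next row=LF[2]=6
  step 6: row=6, L[6]='a', prepend. Next row=LF[6]=3
  step 7: row=3, L[3]='b', prepend. Next row=LF[3]=4
Reversed output: banana$

Answer: banana$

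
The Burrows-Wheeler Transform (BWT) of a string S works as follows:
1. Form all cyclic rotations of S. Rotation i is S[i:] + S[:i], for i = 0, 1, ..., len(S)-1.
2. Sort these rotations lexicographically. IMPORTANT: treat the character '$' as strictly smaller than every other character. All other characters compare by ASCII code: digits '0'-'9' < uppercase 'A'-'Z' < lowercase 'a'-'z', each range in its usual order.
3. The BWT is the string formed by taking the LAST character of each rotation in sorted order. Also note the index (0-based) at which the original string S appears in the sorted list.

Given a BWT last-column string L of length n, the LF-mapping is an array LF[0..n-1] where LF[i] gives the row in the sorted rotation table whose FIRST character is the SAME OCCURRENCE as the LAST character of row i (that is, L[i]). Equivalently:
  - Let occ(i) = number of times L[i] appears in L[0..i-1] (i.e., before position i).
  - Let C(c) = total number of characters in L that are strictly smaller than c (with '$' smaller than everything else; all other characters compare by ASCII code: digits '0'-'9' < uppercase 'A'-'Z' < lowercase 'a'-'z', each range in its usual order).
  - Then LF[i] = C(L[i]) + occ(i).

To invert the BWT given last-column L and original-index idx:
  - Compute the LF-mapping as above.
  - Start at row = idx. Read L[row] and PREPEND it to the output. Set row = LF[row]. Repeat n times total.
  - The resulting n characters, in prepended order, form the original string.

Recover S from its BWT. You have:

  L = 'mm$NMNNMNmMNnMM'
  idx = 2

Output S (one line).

LF mapping: 11 12 0 6 1 7 8 2 9 13 3 10 14 4 5
Walk LF starting at row 2, prepending L[row]:
  step 1: row=2, L[2]='$', prepend. Next row=LF[2]=0
  step 2: row=0, L[0]='m', prepend. Next row=LF[0]=11
  step 3: row=11, L[11]='N', prepend. Next row=LF[11]=10
  step 4: row=10, L[10]='M', prepend. Next row=LF[10]=3
  step 5: row=3, L[3]='N', prepend. Next row=LF[3]=6
  step 6: row=6, L[6]='N', prepend. Next row=LF[6]=8
  step 7: row=8, L[8]='N', prepend. Next row=LF[8]=9
  step 8: row=9, L[9]='m', prepend. Next row=LF[9]=13
  step 9: row=13, L[13]='M', prepend. Next row=LF[13]=4
  step 10: row=4, L[4]='M', prepend. Next row=LF[4]=1
  step 11: row=1, L[1]='m', prepend. Next row=LF[1]=12
  step 12: row=12, L[12]='n', prepend. Next row=LF[12]=14
  step 13: row=14, L[14]='M', prepend. Next row=LF[14]=5
  step 14: row=5, L[5]='N', prepend. Next row=LF[5]=7
  step 15: row=7, L[7]='M', prepend. Next row=LF[7]=2
Reversed output: MNMnmMMmNNNMNm$

Answer: MNMnmMMmNNNMNm$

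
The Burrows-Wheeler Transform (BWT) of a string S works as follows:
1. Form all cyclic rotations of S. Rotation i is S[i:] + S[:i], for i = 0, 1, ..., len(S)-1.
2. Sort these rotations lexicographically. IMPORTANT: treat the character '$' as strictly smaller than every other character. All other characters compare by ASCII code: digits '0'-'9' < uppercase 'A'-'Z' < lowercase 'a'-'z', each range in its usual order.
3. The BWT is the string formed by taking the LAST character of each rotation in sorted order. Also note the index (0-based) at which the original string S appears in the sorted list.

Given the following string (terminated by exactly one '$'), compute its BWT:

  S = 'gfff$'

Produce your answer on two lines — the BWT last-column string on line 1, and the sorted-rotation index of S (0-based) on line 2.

Answer: fffg$
4

Derivation:
All 5 rotations (rotation i = S[i:]+S[:i]):
  rot[0] = gfff$
  rot[1] = fff$g
  rot[2] = ff$gf
  rot[3] = f$gff
  rot[4] = $gfff
Sorted (with $ < everything):
  sorted[0] = $gfff  (last char: 'f')
  sorted[1] = f$gff  (last char: 'f')
  sorted[2] = ff$gf  (last char: 'f')
  sorted[3] = fff$g  (last char: 'g')
  sorted[4] = gfff$  (last char: '$')
Last column: fffg$
Original string S is at sorted index 4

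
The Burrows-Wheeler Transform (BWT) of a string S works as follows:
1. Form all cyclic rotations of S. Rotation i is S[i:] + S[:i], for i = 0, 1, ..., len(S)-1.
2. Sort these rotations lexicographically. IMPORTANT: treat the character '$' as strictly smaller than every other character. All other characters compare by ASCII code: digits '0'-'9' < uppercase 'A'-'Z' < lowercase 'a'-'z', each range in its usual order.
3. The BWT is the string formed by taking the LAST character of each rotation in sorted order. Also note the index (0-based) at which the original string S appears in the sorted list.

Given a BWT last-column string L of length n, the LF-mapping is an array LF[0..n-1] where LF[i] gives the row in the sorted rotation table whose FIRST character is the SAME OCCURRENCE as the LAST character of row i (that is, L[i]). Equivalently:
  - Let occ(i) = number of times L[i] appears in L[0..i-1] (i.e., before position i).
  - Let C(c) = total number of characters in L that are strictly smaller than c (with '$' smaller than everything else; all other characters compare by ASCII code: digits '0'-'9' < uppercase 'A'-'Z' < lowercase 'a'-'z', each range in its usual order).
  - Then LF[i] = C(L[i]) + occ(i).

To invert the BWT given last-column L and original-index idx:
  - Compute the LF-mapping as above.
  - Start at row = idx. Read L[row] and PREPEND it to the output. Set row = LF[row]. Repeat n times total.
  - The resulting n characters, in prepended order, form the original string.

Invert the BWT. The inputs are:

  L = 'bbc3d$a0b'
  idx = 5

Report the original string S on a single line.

LF mapping: 4 5 7 2 8 0 3 1 6
Walk LF starting at row 5, prepending L[row]:
  step 1: row=5, L[5]='$', prepend. Next row=LF[5]=0
  step 2: row=0, L[0]='b', prepend. Next row=LF[0]=4
  step 3: row=4, L[4]='d', prepend. Next row=LF[4]=8
  step 4: row=8, L[8]='b', prepend. Next row=LF[8]=6
  step 5: row=6, L[6]='a', prepend. Next row=LF[6]=3
  step 6: row=3, L[3]='3', prepend. Next row=LF[3]=2
  step 7: row=2, L[2]='c', prepend. Next row=LF[2]=7
  step 8: row=7, L[7]='0', prepend. Next row=LF[7]=1
  step 9: row=1, L[1]='b', prepend. Next row=LF[1]=5
Reversed output: b0c3abdb$

Answer: b0c3abdb$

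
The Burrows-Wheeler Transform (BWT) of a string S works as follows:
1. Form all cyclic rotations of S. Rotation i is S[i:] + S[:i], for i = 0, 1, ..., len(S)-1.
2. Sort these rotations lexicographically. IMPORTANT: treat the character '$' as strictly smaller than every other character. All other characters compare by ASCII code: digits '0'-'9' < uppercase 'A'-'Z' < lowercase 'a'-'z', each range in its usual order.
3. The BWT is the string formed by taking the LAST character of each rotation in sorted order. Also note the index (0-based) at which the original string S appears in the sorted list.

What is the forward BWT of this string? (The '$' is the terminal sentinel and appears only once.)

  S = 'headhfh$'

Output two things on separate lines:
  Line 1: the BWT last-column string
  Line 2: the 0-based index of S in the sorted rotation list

All 8 rotations (rotation i = S[i:]+S[:i]):
  rot[0] = headhfh$
  rot[1] = eadhfh$h
  rot[2] = adhfh$he
  rot[3] = dhfh$hea
  rot[4] = hfh$head
  rot[5] = fh$headh
  rot[6] = h$headhf
  rot[7] = $headhfh
Sorted (with $ < everything):
  sorted[0] = $headhfh  (last char: 'h')
  sorted[1] = adhfh$he  (last char: 'e')
  sorted[2] = dhfh$hea  (last char: 'a')
  sorted[3] = eadhfh$h  (last char: 'h')
  sorted[4] = fh$headh  (last char: 'h')
  sorted[5] = h$headhf  (last char: 'f')
  sorted[6] = headhfh$  (last char: '$')
  sorted[7] = hfh$head  (last char: 'd')
Last column: heahhf$d
Original string S is at sorted index 6

Answer: heahhf$d
6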